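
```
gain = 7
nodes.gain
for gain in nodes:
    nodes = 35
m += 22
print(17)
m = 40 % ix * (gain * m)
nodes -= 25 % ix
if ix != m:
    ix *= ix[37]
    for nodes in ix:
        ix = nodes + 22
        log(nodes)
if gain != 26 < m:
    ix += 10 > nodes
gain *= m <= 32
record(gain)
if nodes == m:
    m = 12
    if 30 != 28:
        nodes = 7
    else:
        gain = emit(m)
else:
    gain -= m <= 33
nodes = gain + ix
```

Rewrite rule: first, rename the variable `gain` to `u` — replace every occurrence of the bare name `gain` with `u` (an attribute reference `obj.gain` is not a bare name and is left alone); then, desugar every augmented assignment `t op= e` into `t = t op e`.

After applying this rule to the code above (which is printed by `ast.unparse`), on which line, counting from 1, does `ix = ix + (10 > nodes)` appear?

Transformed code:
u = 7
nodes.gain
for u in nodes:
    nodes = 35
m = m + 22
print(17)
m = 40 % ix * (u * m)
nodes = nodes - 25 % ix
if ix != m:
    ix = ix * ix[37]
    for nodes in ix:
        ix = nodes + 22
        log(nodes)
if u != 26 < m:
    ix = ix + (10 > nodes)
u = u * (m <= 32)
record(u)
if nodes == m:
    m = 12
    if 30 != 28:
        nodes = 7
    else:
        u = emit(m)
else:
    u = u - (m <= 33)
nodes = u + ix

15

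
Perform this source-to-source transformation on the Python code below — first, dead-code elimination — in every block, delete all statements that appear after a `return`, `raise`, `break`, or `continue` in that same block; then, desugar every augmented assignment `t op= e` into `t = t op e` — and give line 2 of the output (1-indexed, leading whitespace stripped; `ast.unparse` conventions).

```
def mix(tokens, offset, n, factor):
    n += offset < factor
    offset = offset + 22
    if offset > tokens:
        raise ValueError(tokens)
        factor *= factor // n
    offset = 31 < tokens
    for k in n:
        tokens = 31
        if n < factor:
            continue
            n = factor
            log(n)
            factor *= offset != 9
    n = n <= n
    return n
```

n = n + (offset < factor)

Transformed code:
def mix(tokens, offset, n, factor):
    n = n + (offset < factor)
    offset = offset + 22
    if offset > tokens:
        raise ValueError(tokens)
    offset = 31 < tokens
    for k in n:
        tokens = 31
        if n < factor:
            continue
    n = n <= n
    return n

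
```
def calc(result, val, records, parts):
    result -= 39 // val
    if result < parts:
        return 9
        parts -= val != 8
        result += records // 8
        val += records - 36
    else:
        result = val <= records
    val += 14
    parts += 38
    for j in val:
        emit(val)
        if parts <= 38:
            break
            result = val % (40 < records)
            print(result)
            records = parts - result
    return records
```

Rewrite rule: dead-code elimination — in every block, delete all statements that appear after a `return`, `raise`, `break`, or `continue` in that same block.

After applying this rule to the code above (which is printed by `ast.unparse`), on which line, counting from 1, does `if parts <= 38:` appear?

11

Transformed code:
def calc(result, val, records, parts):
    result -= 39 // val
    if result < parts:
        return 9
    else:
        result = val <= records
    val += 14
    parts += 38
    for j in val:
        emit(val)
        if parts <= 38:
            break
    return records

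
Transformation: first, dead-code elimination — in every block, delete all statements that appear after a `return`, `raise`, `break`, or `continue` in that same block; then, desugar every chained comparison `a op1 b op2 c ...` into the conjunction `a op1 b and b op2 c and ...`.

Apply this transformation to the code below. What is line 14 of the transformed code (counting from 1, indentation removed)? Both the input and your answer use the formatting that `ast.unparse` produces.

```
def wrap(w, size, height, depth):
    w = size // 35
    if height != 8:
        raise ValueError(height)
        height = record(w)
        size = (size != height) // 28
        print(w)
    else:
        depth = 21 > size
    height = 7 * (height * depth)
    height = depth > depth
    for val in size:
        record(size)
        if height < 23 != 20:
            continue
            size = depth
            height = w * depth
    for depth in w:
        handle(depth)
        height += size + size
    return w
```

Transformed code:
def wrap(w, size, height, depth):
    w = size // 35
    if height != 8:
        raise ValueError(height)
    else:
        depth = 21 > size
    height = 7 * (height * depth)
    height = depth > depth
    for val in size:
        record(size)
        if height < 23 and 23 != 20:
            continue
    for depth in w:
        handle(depth)
        height += size + size
    return w

handle(depth)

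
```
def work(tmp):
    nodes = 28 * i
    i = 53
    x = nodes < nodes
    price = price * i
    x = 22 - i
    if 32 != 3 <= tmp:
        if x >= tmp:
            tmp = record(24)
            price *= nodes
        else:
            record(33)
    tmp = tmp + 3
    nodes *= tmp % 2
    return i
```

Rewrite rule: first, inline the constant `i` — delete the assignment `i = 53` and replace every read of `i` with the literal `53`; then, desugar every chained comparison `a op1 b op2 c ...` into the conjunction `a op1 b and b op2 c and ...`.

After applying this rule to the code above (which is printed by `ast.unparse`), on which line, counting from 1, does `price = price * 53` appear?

Transformed code:
def work(tmp):
    nodes = 28 * 53
    x = nodes < nodes
    price = price * 53
    x = 22 - 53
    if 32 != 3 and 3 <= tmp:
        if x >= tmp:
            tmp = record(24)
            price *= nodes
        else:
            record(33)
    tmp = tmp + 3
    nodes *= tmp % 2
    return 53

4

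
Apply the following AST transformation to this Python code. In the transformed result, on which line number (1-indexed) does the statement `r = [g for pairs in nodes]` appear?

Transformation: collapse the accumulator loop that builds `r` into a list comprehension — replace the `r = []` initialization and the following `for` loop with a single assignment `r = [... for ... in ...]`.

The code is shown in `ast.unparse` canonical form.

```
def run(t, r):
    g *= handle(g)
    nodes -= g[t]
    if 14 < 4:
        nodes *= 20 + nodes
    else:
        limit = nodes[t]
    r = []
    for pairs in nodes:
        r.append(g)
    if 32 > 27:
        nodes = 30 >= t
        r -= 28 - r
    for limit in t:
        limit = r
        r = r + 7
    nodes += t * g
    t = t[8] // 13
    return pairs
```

8

Transformed code:
def run(t, r):
    g *= handle(g)
    nodes -= g[t]
    if 14 < 4:
        nodes *= 20 + nodes
    else:
        limit = nodes[t]
    r = [g for pairs in nodes]
    if 32 > 27:
        nodes = 30 >= t
        r -= 28 - r
    for limit in t:
        limit = r
        r = r + 7
    nodes += t * g
    t = t[8] // 13
    return pairs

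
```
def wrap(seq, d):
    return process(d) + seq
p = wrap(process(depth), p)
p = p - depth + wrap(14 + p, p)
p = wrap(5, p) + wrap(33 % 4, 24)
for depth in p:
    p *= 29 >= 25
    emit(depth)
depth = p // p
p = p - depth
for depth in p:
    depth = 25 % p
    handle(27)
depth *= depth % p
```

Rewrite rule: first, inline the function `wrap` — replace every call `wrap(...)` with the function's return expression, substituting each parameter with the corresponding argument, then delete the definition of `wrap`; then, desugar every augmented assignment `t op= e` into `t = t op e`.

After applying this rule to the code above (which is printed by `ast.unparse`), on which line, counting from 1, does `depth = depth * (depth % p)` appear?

Transformed code:
p = process(p) + process(depth)
p = p - depth + (process(p) + (14 + p))
p = process(p) + 5 + (process(24) + 33 % 4)
for depth in p:
    p = p * (29 >= 25)
    emit(depth)
depth = p // p
p = p - depth
for depth in p:
    depth = 25 % p
    handle(27)
depth = depth * (depth % p)

12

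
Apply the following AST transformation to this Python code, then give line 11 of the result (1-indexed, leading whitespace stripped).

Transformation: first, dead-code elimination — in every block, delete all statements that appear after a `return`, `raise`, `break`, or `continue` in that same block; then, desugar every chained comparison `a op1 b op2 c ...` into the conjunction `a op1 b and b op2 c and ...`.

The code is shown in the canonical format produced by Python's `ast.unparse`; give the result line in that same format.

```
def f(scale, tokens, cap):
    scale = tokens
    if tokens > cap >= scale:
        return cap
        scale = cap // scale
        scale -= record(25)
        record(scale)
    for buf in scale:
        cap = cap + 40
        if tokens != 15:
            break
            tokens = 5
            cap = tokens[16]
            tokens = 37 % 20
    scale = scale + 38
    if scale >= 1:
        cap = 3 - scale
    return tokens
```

cap = 3 - scale

Transformed code:
def f(scale, tokens, cap):
    scale = tokens
    if tokens > cap and cap >= scale:
        return cap
    for buf in scale:
        cap = cap + 40
        if tokens != 15:
            break
    scale = scale + 38
    if scale >= 1:
        cap = 3 - scale
    return tokens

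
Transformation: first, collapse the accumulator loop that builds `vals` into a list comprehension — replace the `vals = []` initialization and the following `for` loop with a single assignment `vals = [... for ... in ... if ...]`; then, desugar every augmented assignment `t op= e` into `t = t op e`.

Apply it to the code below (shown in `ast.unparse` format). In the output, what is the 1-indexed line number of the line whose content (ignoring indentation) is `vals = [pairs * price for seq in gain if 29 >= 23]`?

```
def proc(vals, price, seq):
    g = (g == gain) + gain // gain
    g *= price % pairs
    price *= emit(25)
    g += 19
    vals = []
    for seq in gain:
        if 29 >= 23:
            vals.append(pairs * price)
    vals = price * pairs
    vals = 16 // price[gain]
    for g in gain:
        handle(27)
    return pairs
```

Transformed code:
def proc(vals, price, seq):
    g = (g == gain) + gain // gain
    g = g * (price % pairs)
    price = price * emit(25)
    g = g + 19
    vals = [pairs * price for seq in gain if 29 >= 23]
    vals = price * pairs
    vals = 16 // price[gain]
    for g in gain:
        handle(27)
    return pairs

6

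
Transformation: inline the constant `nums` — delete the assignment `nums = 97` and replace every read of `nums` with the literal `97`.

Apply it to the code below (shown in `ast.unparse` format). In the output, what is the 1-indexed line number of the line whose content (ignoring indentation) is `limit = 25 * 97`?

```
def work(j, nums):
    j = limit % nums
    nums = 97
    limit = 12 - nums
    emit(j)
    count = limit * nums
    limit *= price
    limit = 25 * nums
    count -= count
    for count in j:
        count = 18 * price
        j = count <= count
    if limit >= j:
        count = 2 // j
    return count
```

Transformed code:
def work(j, nums):
    j = limit % 97
    limit = 12 - 97
    emit(j)
    count = limit * 97
    limit *= price
    limit = 25 * 97
    count -= count
    for count in j:
        count = 18 * price
        j = count <= count
    if limit >= j:
        count = 2 // j
    return count

7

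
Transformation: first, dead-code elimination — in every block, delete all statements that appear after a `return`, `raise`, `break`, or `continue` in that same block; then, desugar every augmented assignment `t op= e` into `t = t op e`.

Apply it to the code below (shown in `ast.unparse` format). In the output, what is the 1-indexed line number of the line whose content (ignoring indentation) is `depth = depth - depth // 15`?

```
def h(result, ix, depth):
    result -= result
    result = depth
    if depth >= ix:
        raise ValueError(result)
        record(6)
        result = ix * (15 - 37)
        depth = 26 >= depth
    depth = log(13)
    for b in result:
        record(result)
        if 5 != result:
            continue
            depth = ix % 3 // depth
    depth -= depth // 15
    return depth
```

Transformed code:
def h(result, ix, depth):
    result = result - result
    result = depth
    if depth >= ix:
        raise ValueError(result)
    depth = log(13)
    for b in result:
        record(result)
        if 5 != result:
            continue
    depth = depth - depth // 15
    return depth

11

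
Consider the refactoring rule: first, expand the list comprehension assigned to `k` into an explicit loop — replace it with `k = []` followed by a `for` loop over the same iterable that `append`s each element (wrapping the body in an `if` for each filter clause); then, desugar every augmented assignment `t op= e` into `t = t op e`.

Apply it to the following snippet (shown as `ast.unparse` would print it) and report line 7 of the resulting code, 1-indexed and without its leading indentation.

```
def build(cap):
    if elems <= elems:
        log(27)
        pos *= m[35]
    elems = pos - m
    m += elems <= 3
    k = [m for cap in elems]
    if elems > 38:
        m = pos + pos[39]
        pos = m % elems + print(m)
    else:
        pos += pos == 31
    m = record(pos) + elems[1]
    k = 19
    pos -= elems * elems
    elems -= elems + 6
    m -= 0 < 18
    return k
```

k = []

Transformed code:
def build(cap):
    if elems <= elems:
        log(27)
        pos = pos * m[35]
    elems = pos - m
    m = m + (elems <= 3)
    k = []
    for cap in elems:
        k.append(m)
    if elems > 38:
        m = pos + pos[39]
        pos = m % elems + print(m)
    else:
        pos = pos + (pos == 31)
    m = record(pos) + elems[1]
    k = 19
    pos = pos - elems * elems
    elems = elems - (elems + 6)
    m = m - (0 < 18)
    return k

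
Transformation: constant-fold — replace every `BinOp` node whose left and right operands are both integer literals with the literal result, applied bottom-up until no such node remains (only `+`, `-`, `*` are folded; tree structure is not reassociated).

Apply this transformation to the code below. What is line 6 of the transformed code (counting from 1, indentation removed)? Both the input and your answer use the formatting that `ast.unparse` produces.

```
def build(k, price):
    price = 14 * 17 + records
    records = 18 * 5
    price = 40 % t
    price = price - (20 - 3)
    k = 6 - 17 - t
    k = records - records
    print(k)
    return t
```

Transformed code:
def build(k, price):
    price = 238 + records
    records = 90
    price = 40 % t
    price = price - 17
    k = -11 - t
    k = records - records
    print(k)
    return t

k = -11 - t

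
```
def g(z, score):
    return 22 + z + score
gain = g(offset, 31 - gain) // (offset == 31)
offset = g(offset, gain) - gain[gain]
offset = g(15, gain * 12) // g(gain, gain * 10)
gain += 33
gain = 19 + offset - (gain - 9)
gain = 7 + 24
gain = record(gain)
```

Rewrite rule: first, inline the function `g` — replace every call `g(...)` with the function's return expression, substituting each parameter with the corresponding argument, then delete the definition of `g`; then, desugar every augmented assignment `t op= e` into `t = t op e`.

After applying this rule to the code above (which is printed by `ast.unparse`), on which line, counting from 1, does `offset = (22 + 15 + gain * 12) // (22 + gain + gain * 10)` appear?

Transformed code:
gain = (22 + offset + (31 - gain)) // (offset == 31)
offset = 22 + offset + gain - gain[gain]
offset = (22 + 15 + gain * 12) // (22 + gain + gain * 10)
gain = gain + 33
gain = 19 + offset - (gain - 9)
gain = 7 + 24
gain = record(gain)

3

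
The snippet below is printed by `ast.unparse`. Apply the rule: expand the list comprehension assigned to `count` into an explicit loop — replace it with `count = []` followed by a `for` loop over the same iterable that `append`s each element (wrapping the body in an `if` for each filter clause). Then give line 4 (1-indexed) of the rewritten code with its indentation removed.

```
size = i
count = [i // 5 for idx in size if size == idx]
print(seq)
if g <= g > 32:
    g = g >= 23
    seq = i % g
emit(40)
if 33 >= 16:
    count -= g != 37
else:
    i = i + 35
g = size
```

Transformed code:
size = i
count = []
for idx in size:
    if size == idx:
        count.append(i // 5)
print(seq)
if g <= g > 32:
    g = g >= 23
    seq = i % g
emit(40)
if 33 >= 16:
    count -= g != 37
else:
    i = i + 35
g = size

if size == idx:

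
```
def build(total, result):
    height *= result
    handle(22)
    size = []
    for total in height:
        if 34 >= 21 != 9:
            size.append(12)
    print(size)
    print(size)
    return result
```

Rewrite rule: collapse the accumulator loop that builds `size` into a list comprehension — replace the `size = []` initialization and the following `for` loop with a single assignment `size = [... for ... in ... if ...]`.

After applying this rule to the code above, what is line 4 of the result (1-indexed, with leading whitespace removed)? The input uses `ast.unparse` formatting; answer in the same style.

Transformed code:
def build(total, result):
    height *= result
    handle(22)
    size = [12 for total in height if 34 >= 21 != 9]
    print(size)
    print(size)
    return result

size = [12 for total in height if 34 >= 21 != 9]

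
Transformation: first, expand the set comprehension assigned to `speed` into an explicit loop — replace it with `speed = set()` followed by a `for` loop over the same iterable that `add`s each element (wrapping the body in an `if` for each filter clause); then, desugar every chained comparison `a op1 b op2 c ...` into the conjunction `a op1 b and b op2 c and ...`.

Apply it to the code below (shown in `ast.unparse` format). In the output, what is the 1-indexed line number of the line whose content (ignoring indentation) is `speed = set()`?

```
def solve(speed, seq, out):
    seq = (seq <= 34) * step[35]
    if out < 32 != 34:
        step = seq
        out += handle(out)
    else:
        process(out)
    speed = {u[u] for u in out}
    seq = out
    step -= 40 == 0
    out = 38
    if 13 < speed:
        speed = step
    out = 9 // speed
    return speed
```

Transformed code:
def solve(speed, seq, out):
    seq = (seq <= 34) * step[35]
    if out < 32 and 32 != 34:
        step = seq
        out += handle(out)
    else:
        process(out)
    speed = set()
    for u in out:
        speed.add(u[u])
    seq = out
    step -= 40 == 0
    out = 38
    if 13 < speed:
        speed = step
    out = 9 // speed
    return speed

8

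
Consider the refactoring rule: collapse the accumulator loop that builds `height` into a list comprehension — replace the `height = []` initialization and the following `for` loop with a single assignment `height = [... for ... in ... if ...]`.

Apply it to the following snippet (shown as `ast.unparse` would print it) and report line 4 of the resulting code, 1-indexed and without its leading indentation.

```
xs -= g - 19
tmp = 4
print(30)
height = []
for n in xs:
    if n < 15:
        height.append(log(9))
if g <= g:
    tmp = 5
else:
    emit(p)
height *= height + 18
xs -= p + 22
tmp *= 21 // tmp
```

Transformed code:
xs -= g - 19
tmp = 4
print(30)
height = [log(9) for n in xs if n < 15]
if g <= g:
    tmp = 5
else:
    emit(p)
height *= height + 18
xs -= p + 22
tmp *= 21 // tmp

height = [log(9) for n in xs if n < 15]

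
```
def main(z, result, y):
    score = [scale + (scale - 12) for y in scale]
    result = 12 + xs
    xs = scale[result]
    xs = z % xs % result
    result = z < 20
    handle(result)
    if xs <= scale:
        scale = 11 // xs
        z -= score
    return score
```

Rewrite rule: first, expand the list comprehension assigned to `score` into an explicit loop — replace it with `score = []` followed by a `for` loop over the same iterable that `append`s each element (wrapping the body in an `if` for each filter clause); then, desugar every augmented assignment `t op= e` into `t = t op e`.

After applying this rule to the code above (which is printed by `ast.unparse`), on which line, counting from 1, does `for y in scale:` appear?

3

Transformed code:
def main(z, result, y):
    score = []
    for y in scale:
        score.append(scale + (scale - 12))
    result = 12 + xs
    xs = scale[result]
    xs = z % xs % result
    result = z < 20
    handle(result)
    if xs <= scale:
        scale = 11 // xs
        z = z - score
    return score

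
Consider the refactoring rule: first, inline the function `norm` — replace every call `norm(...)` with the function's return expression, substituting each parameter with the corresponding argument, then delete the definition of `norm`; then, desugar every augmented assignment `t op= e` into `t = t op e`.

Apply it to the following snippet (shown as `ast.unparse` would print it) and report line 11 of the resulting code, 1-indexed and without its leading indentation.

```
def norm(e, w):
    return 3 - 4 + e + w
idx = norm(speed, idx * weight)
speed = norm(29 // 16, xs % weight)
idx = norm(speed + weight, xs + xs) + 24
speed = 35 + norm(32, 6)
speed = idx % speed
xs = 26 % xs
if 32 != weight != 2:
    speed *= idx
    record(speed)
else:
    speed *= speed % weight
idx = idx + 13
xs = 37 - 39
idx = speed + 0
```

Transformed code:
idx = 3 - 4 + speed + idx * weight
speed = 3 - 4 + 29 // 16 + xs % weight
idx = 3 - 4 + (speed + weight) + (xs + xs) + 24
speed = 35 + (3 - 4 + 32 + 6)
speed = idx % speed
xs = 26 % xs
if 32 != weight != 2:
    speed = speed * idx
    record(speed)
else:
    speed = speed * (speed % weight)
idx = idx + 13
xs = 37 - 39
idx = speed + 0

speed = speed * (speed % weight)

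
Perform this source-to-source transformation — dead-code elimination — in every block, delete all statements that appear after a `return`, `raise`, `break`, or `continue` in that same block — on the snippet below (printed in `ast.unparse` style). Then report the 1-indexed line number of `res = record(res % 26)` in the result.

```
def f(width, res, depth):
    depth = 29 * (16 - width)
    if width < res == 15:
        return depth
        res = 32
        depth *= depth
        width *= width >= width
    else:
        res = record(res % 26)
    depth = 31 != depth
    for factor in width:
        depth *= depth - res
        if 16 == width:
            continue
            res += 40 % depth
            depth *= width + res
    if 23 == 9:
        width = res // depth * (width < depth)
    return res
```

Transformed code:
def f(width, res, depth):
    depth = 29 * (16 - width)
    if width < res == 15:
        return depth
    else:
        res = record(res % 26)
    depth = 31 != depth
    for factor in width:
        depth *= depth - res
        if 16 == width:
            continue
    if 23 == 9:
        width = res // depth * (width < depth)
    return res

6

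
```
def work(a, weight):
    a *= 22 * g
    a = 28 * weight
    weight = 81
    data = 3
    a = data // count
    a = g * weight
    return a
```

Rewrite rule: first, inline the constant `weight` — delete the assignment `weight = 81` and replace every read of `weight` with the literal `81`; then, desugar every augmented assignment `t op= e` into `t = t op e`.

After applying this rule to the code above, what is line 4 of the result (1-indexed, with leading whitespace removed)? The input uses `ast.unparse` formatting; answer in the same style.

Transformed code:
def work(a, weight):
    a = a * (22 * g)
    a = 28 * 81
    data = 3
    a = data // count
    a = g * 81
    return a

data = 3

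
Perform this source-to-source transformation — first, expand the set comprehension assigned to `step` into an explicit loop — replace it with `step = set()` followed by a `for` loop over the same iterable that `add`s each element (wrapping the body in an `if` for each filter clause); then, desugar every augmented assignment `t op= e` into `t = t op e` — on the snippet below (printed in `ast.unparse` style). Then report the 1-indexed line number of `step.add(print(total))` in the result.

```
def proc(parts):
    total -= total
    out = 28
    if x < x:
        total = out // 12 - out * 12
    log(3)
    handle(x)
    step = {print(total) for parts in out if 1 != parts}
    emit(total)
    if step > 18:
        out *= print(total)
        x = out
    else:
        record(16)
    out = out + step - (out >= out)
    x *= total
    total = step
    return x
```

Transformed code:
def proc(parts):
    total = total - total
    out = 28
    if x < x:
        total = out // 12 - out * 12
    log(3)
    handle(x)
    step = set()
    for parts in out:
        if 1 != parts:
            step.add(print(total))
    emit(total)
    if step > 18:
        out = out * print(total)
        x = out
    else:
        record(16)
    out = out + step - (out >= out)
    x = x * total
    total = step
    return x

11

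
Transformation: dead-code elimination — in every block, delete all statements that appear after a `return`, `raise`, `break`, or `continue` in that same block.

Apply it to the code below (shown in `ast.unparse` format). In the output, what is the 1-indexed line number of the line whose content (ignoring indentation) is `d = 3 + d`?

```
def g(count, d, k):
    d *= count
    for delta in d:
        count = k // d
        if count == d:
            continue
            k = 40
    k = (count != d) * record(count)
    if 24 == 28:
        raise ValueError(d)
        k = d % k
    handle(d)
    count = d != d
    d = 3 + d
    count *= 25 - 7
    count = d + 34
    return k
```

12

Transformed code:
def g(count, d, k):
    d *= count
    for delta in d:
        count = k // d
        if count == d:
            continue
    k = (count != d) * record(count)
    if 24 == 28:
        raise ValueError(d)
    handle(d)
    count = d != d
    d = 3 + d
    count *= 25 - 7
    count = d + 34
    return k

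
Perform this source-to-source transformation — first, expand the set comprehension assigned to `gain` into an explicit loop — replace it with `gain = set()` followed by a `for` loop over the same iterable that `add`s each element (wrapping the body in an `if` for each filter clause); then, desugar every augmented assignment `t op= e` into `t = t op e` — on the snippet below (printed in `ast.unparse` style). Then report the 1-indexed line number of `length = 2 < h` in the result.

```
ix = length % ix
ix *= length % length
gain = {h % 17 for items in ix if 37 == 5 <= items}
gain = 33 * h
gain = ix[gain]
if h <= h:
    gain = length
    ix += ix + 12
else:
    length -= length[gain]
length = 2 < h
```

14

Transformed code:
ix = length % ix
ix = ix * (length % length)
gain = set()
for items in ix:
    if 37 == 5 <= items:
        gain.add(h % 17)
gain = 33 * h
gain = ix[gain]
if h <= h:
    gain = length
    ix = ix + (ix + 12)
else:
    length = length - length[gain]
length = 2 < h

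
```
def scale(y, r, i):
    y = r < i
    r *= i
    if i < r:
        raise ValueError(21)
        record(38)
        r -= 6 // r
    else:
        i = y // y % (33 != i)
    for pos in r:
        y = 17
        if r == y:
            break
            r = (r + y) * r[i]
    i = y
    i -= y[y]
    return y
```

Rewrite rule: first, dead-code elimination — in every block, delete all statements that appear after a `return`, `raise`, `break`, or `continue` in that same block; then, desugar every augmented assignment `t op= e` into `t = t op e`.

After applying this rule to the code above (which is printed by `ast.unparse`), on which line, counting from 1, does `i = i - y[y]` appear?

13

Transformed code:
def scale(y, r, i):
    y = r < i
    r = r * i
    if i < r:
        raise ValueError(21)
    else:
        i = y // y % (33 != i)
    for pos in r:
        y = 17
        if r == y:
            break
    i = y
    i = i - y[y]
    return y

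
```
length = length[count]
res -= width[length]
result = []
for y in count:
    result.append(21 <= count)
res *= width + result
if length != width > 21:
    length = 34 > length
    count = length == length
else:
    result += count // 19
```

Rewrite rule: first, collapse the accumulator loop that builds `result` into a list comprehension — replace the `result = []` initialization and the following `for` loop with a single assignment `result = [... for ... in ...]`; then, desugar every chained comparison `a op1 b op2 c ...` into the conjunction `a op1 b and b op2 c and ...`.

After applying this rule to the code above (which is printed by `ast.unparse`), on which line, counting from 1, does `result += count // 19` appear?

9

Transformed code:
length = length[count]
res -= width[length]
result = [21 <= count for y in count]
res *= width + result
if length != width and width > 21:
    length = 34 > length
    count = length == length
else:
    result += count // 19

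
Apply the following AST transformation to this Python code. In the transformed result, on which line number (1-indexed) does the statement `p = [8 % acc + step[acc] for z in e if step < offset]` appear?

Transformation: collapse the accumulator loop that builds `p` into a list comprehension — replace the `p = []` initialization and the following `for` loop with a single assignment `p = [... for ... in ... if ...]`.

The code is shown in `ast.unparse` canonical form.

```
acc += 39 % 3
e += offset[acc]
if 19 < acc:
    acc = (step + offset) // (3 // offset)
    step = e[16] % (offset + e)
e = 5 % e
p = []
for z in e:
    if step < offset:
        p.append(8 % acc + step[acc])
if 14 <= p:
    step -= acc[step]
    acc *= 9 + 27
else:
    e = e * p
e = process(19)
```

7

Transformed code:
acc += 39 % 3
e += offset[acc]
if 19 < acc:
    acc = (step + offset) // (3 // offset)
    step = e[16] % (offset + e)
e = 5 % e
p = [8 % acc + step[acc] for z in e if step < offset]
if 14 <= p:
    step -= acc[step]
    acc *= 9 + 27
else:
    e = e * p
e = process(19)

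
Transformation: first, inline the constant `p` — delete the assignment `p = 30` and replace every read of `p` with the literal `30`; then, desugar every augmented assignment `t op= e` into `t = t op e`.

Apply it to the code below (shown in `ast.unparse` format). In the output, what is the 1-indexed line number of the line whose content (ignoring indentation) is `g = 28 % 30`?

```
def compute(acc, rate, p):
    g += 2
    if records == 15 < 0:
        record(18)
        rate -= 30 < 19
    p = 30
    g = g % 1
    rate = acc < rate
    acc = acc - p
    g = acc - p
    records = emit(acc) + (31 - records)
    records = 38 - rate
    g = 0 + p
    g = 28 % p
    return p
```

13

Transformed code:
def compute(acc, rate, p):
    g = g + 2
    if records == 15 < 0:
        record(18)
        rate = rate - (30 < 19)
    g = g % 1
    rate = acc < rate
    acc = acc - 30
    g = acc - 30
    records = emit(acc) + (31 - records)
    records = 38 - rate
    g = 0 + 30
    g = 28 % 30
    return 30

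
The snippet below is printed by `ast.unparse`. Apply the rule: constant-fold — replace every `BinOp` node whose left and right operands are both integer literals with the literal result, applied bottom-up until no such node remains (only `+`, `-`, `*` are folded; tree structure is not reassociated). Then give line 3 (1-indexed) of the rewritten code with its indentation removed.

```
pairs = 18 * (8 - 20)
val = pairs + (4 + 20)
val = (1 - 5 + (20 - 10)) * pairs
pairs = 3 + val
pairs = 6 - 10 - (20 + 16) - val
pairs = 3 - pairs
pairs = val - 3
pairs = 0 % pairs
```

val = 6 * pairs

Transformed code:
pairs = -216
val = pairs + 24
val = 6 * pairs
pairs = 3 + val
pairs = -40 - val
pairs = 3 - pairs
pairs = val - 3
pairs = 0 % pairs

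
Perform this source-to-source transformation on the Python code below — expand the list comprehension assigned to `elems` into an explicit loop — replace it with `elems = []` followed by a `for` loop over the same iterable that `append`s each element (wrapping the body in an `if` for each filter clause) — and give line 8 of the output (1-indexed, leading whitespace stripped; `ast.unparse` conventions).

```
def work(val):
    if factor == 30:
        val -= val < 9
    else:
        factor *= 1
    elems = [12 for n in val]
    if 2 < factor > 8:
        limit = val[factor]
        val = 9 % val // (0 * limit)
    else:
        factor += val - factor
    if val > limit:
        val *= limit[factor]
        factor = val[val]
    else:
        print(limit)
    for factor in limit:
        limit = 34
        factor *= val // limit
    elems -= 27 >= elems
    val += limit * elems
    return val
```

elems.append(12)

Transformed code:
def work(val):
    if factor == 30:
        val -= val < 9
    else:
        factor *= 1
    elems = []
    for n in val:
        elems.append(12)
    if 2 < factor > 8:
        limit = val[factor]
        val = 9 % val // (0 * limit)
    else:
        factor += val - factor
    if val > limit:
        val *= limit[factor]
        factor = val[val]
    else:
        print(limit)
    for factor in limit:
        limit = 34
        factor *= val // limit
    elems -= 27 >= elems
    val += limit * elems
    return val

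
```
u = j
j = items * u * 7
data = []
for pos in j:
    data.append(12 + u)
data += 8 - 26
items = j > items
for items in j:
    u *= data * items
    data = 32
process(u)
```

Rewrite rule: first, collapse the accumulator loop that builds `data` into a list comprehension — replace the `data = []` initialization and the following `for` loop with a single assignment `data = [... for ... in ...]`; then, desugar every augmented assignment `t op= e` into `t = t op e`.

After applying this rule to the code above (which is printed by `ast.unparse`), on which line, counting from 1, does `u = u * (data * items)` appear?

Transformed code:
u = j
j = items * u * 7
data = [12 + u for pos in j]
data = data + (8 - 26)
items = j > items
for items in j:
    u = u * (data * items)
    data = 32
process(u)

7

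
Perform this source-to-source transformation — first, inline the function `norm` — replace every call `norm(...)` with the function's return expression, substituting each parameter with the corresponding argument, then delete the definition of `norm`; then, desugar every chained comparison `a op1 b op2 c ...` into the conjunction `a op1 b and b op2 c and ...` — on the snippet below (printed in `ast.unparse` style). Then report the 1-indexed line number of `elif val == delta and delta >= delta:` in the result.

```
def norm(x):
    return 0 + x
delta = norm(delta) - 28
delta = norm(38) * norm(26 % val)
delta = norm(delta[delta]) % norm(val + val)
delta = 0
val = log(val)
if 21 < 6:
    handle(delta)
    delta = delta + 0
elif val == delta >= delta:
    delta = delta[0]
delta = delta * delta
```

9

Transformed code:
delta = 0 + delta - 28
delta = (0 + 38) * (0 + 26 % val)
delta = (0 + delta[delta]) % (0 + (val + val))
delta = 0
val = log(val)
if 21 < 6:
    handle(delta)
    delta = delta + 0
elif val == delta and delta >= delta:
    delta = delta[0]
delta = delta * delta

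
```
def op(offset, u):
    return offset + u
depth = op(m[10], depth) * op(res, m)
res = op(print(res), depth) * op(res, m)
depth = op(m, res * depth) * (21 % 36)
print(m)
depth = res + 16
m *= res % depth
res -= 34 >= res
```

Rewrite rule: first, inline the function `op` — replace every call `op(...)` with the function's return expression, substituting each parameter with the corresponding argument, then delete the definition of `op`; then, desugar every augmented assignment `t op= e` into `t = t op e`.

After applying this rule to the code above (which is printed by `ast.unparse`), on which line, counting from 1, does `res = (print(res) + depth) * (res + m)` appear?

Transformed code:
depth = (m[10] + depth) * (res + m)
res = (print(res) + depth) * (res + m)
depth = (m + res * depth) * (21 % 36)
print(m)
depth = res + 16
m = m * (res % depth)
res = res - (34 >= res)

2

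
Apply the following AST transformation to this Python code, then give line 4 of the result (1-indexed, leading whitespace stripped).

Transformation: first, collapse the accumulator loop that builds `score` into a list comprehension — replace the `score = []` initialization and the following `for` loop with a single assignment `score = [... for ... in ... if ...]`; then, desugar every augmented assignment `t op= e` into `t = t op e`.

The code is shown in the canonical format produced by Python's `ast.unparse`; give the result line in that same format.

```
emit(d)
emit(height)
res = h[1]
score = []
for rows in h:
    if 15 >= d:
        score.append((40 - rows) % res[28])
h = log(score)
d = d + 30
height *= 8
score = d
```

score = [(40 - rows) % res[28] for rows in h if 15 >= d]

Transformed code:
emit(d)
emit(height)
res = h[1]
score = [(40 - rows) % res[28] for rows in h if 15 >= d]
h = log(score)
d = d + 30
height = height * 8
score = d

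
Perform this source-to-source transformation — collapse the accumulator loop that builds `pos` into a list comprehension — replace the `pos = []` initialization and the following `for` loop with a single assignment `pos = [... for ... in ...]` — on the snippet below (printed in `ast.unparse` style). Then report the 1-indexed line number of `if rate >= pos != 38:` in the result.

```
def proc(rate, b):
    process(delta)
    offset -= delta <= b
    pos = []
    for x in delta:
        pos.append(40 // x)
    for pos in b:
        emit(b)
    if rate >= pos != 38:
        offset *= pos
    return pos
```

7

Transformed code:
def proc(rate, b):
    process(delta)
    offset -= delta <= b
    pos = [40 // x for x in delta]
    for pos in b:
        emit(b)
    if rate >= pos != 38:
        offset *= pos
    return pos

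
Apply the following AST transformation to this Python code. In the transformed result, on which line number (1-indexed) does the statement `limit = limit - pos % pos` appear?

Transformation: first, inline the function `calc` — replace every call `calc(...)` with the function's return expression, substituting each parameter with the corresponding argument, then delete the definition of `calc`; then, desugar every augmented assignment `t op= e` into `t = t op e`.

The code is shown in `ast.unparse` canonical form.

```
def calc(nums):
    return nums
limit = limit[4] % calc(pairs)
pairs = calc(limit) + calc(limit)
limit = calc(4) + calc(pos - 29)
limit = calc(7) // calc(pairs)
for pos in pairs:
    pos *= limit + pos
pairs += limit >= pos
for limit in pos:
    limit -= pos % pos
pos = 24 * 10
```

9

Transformed code:
limit = limit[4] % pairs
pairs = limit + limit
limit = 4 + (pos - 29)
limit = 7 // pairs
for pos in pairs:
    pos = pos * (limit + pos)
pairs = pairs + (limit >= pos)
for limit in pos:
    limit = limit - pos % pos
pos = 24 * 10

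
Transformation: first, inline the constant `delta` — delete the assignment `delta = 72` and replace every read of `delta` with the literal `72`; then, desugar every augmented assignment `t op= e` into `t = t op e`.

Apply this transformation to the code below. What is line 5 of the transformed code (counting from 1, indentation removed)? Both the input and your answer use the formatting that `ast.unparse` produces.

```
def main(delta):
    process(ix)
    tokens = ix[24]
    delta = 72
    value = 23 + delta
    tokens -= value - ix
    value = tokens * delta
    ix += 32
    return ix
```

Transformed code:
def main(delta):
    process(ix)
    tokens = ix[24]
    value = 23 + 72
    tokens = tokens - (value - ix)
    value = tokens * 72
    ix = ix + 32
    return ix

tokens = tokens - (value - ix)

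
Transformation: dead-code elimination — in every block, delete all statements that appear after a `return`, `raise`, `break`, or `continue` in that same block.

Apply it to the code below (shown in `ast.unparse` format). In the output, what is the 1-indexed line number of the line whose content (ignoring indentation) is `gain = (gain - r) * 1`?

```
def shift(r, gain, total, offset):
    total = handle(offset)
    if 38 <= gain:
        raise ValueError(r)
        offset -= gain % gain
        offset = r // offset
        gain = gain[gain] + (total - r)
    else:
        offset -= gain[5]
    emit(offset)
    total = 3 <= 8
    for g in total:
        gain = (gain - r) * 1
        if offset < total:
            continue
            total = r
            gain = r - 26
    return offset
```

Transformed code:
def shift(r, gain, total, offset):
    total = handle(offset)
    if 38 <= gain:
        raise ValueError(r)
    else:
        offset -= gain[5]
    emit(offset)
    total = 3 <= 8
    for g in total:
        gain = (gain - r) * 1
        if offset < total:
            continue
    return offset

10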